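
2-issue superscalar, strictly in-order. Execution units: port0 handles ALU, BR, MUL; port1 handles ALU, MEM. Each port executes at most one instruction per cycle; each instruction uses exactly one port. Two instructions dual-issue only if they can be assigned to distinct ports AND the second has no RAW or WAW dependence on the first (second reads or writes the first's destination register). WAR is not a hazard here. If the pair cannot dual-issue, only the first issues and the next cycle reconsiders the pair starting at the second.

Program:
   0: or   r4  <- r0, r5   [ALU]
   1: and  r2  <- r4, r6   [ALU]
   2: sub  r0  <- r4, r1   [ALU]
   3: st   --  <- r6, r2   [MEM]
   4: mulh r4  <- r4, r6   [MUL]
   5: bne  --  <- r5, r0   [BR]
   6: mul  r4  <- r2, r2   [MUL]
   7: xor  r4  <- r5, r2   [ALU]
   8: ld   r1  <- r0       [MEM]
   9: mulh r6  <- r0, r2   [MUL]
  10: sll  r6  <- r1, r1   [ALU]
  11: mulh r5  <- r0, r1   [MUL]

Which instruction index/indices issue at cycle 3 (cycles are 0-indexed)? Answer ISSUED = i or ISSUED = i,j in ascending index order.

ISSUED = 5

c0: i0 or  RAW r4
c1: i1&i2 and+sub  dual
c2: i3&i4 st+mulh  dual
c3: i5 bne  no-port BR/MUL
c4: i6 mul  WAW r4
c5: i7&i8 xor+ld  dual
c6: i9 mulh  WAW r6
c7: i10&i11 sll+mulh  dual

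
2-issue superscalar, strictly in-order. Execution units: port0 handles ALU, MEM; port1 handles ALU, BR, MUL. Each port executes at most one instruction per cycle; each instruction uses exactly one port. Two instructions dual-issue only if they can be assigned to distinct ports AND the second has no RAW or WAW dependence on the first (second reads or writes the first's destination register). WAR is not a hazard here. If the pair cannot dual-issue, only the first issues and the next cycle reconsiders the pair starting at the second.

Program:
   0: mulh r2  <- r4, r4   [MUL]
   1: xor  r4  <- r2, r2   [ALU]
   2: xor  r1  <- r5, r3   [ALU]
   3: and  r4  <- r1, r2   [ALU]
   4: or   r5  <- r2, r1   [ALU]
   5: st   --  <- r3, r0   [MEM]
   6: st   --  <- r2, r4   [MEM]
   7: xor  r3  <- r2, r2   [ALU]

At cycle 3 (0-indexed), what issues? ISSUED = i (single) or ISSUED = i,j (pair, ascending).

ISSUED = 5

  cy0 -> i0 (mulh) RAW r2
  cy1 -> i1,i2 (xor;xor) dual
  cy2 -> i3,i4 (and;or) dual
  cy3 -> i5 (st) no-port MEM/MEM
  cy4 -> i6,i7 (st;xor) dual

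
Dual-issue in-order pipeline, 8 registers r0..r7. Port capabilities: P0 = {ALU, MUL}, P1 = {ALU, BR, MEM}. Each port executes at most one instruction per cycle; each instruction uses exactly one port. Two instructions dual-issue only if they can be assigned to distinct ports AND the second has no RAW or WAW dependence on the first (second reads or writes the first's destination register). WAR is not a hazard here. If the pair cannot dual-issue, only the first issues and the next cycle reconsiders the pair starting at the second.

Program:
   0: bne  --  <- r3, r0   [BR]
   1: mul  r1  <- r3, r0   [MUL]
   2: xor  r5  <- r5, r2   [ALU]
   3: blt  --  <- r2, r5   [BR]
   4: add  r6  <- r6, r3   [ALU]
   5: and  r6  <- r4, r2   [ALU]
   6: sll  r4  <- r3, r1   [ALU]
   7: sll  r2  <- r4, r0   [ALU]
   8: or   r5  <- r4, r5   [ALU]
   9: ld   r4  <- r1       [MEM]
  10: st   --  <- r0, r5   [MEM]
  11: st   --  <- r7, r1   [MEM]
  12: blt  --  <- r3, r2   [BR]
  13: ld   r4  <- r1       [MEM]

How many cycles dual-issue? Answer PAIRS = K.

c0: i0+i1 bne+mul  pair
c1: i2 xor  RAW r5
c2: i3+i4 blt+add  pair
c3: i5+i6 and+sll  pair
c4: i7+i8 sll+or  pair
c5: i9 ld  no-port MEM/MEM
c6: i10 st  no-port MEM/MEM
c7: i11 st  no-port MEM/BR
c8: i12 blt  no-port BR/MEM
c9: i13 ld  tail

PAIRS = 4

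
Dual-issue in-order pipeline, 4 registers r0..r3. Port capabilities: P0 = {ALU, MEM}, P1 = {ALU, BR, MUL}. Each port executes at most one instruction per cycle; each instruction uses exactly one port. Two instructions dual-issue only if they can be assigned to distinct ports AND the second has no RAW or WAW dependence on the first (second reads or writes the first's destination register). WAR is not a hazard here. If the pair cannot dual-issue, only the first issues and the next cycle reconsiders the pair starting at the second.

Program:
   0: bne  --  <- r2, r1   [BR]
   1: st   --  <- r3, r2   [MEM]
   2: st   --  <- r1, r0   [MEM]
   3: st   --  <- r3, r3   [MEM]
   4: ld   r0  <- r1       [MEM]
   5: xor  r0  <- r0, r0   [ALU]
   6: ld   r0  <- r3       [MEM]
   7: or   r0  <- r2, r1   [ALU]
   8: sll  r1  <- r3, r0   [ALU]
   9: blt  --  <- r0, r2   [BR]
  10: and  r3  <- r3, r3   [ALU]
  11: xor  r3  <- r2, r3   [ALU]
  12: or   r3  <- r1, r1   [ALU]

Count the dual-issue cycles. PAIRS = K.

  cy0 -> i0/i1 (bne.BR st.MEM) 2-wide
  cy1 -> i2 (st.MEM) no-port MEM/MEM
  cy2 -> i3 (st.MEM) no-port MEM/MEM
  cy3 -> i4 (ld.MEM) RAW+WAW r0
  cy4 -> i5 (xor.ALU) WAW r0
  cy5 -> i6 (ld.MEM) WAW r0
  cy6 -> i7 (or.ALU) RAW r0
  cy7 -> i8/i9 (sll.ALU blt.BR) 2-wide
  cy8 -> i10 (and.ALU) RAW+WAW r3
  cy9 -> i11 (xor.ALU) WAW r3
  cy10 -> i12 (or.ALU) tail

PAIRS = 2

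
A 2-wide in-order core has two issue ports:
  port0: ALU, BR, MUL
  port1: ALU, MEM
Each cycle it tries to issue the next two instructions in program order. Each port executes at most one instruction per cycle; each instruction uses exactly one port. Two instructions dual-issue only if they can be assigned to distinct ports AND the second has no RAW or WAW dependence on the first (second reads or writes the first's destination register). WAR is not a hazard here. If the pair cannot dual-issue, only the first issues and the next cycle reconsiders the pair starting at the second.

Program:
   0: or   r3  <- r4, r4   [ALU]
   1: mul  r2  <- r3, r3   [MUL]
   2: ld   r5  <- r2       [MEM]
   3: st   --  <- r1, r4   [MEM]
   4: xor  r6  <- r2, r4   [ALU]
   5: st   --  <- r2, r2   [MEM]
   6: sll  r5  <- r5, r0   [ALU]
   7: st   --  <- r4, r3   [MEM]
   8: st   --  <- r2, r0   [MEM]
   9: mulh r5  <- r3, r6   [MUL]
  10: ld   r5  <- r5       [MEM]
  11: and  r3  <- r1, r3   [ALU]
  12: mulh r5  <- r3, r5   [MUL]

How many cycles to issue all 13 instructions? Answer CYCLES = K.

  cy0 -> i0 (or.ALU) RAW r3
  cy1 -> i1 (mul.MUL) RAW r2
  cy2 -> i2 (ld.MEM) no-port MEM/MEM
  cy3 -> i3,i4 (st.MEM+xor.ALU) 2-wide
  cy4 -> i5,i6 (st.MEM+sll.ALU) 2-wide
  cy5 -> i7 (st.MEM) no-port MEM/MEM
  cy6 -> i8,i9 (st.MEM+mulh.MUL) 2-wide
  cy7 -> i10,i11 (ld.MEM+and.ALU) 2-wide
  cy8 -> i12 (mulh.MUL) tail

CYCLES = 9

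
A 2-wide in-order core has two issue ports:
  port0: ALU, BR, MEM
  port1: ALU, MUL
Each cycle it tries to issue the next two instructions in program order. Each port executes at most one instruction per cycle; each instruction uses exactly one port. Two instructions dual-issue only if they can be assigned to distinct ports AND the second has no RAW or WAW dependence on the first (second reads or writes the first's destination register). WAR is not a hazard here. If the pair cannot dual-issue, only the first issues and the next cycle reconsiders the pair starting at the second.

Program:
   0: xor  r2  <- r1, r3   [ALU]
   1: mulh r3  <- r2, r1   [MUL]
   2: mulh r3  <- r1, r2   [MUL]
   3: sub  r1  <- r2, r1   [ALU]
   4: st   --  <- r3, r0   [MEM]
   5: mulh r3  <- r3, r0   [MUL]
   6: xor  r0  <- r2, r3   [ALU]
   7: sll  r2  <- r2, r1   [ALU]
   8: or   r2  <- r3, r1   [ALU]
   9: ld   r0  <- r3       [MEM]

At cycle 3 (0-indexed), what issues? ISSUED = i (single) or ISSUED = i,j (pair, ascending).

0. xor @i0  | RAW r2
1. mulh @i1  | no-port MUL/MUL
2. mulh/sub @i2/i3  | 2-wide
3. st/mulh @i4/i5  | 2-wide
4. xor/sll @i6/i7  | 2-wide
5. or/ld @i8/i9  | 2-wide

ISSUED = 4,5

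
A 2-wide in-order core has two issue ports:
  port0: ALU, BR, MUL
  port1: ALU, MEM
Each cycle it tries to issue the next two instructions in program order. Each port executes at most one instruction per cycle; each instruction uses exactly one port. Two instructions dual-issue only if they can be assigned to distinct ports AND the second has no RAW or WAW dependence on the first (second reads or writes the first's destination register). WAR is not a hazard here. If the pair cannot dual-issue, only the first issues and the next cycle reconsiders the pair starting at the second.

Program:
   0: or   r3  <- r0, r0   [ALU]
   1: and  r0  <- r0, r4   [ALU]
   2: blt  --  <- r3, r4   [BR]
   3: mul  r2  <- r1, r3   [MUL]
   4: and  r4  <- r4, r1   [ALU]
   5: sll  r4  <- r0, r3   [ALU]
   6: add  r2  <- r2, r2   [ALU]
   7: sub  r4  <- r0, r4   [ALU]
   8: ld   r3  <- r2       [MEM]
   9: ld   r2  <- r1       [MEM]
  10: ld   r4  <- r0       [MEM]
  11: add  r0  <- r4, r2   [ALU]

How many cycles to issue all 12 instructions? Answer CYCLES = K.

#0 head=0: or.ALU+and.ALU i0&i1 dual
#1 head=2: blt.BR i2 no-port BR/MUL
#2 head=3: mul.MUL+and.ALU i3&i4 dual
#3 head=5: sll.ALU+add.ALU i5&i6 dual
#4 head=7: sub.ALU+ld.MEM i7&i8 dual
#5 head=9: ld.MEM i9 no-port MEM/MEM
#6 head=10: ld.MEM i10 RAW r4
#7 head=11: add.ALU i11 tail

CYCLES = 8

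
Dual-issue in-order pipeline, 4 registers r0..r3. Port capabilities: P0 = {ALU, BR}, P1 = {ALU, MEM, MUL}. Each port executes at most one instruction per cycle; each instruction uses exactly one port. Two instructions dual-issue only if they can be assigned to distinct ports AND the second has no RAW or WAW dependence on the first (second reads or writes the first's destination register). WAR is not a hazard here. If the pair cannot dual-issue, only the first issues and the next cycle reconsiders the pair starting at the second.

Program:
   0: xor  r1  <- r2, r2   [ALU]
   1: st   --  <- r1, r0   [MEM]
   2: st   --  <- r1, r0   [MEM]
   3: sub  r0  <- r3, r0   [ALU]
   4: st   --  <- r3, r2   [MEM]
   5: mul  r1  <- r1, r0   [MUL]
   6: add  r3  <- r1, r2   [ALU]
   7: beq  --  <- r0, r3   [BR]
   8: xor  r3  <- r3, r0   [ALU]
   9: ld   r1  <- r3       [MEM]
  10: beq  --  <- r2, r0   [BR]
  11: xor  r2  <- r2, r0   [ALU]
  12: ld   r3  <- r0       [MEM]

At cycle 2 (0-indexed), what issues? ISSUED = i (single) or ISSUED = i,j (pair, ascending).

0. xor.ALU @i0  | RAW r1
1. st.MEM @i1  | no-port MEM/MEM
2. st.MEM/sub.ALU @i2,i3  | pair
3. st.MEM @i4  | no-port MEM/MUL
4. mul.MUL @i5  | RAW r1
5. add.ALU @i6  | RAW r3
6. beq.BR/xor.ALU @i7,i8  | pair
7. ld.MEM/beq.BR @i9,i10  | pair
8. xor.ALU/ld.MEM @i11,i12  | pair

ISSUED = 2,3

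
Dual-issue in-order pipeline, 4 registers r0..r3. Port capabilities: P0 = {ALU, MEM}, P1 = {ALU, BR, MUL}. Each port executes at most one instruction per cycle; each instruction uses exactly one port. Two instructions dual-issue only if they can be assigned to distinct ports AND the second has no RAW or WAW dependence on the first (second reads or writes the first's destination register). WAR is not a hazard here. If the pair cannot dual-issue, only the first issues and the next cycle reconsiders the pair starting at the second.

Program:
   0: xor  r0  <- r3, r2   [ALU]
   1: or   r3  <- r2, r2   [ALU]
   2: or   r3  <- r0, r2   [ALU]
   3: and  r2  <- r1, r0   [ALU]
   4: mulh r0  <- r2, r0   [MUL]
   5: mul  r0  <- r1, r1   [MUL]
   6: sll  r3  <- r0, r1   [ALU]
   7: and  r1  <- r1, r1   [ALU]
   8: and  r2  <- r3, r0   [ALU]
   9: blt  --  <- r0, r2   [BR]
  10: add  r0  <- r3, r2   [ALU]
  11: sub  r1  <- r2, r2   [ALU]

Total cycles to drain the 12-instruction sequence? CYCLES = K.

CYCLES = 8

#0 head=0: xor.ALU+or.ALU i0&i1 2-wide
#1 head=2: or.ALU+and.ALU i2&i3 2-wide
#2 head=4: mulh.MUL i4 no-port MUL/MUL
#3 head=5: mul.MUL i5 RAW r0
#4 head=6: sll.ALU+and.ALU i6&i7 2-wide
#5 head=8: and.ALU i8 RAW r2
#6 head=9: blt.BR+add.ALU i9&i10 2-wide
#7 head=11: sub.ALU i11 tail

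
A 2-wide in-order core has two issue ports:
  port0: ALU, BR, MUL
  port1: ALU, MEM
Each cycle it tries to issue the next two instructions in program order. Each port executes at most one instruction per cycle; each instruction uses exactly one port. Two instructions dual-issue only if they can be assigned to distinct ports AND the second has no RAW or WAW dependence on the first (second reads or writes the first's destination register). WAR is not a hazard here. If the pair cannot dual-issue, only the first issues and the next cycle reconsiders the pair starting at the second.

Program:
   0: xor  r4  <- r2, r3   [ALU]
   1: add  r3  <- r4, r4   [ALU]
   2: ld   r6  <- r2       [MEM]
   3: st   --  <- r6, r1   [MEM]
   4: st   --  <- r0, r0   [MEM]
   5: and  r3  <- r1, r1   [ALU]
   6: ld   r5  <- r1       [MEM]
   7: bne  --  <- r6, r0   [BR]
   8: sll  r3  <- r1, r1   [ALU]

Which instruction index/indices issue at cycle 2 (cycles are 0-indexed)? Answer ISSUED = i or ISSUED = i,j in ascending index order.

ISSUED = 3

#0 head=0: xor.ALU i0 RAW r4
#1 head=1: add.ALU;ld.MEM i1&i2 dual
#2 head=3: st.MEM i3 no-port MEM/MEM
#3 head=4: st.MEM;and.ALU i4&i5 dual
#4 head=6: ld.MEM;bne.BR i6&i7 dual
#5 head=8: sll.ALU i8 tail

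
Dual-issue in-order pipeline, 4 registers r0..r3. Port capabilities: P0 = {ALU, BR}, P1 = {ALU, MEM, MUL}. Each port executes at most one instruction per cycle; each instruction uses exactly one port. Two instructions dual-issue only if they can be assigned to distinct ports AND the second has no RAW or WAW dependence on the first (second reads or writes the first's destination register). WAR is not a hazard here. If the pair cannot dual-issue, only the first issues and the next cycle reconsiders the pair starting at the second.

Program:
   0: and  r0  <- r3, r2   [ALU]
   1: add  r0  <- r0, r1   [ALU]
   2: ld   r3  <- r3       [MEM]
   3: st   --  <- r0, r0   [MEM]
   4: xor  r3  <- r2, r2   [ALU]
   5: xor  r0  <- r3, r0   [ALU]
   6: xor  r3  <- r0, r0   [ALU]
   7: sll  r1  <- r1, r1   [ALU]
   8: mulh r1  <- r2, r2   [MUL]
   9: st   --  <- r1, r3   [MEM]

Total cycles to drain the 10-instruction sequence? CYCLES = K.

  cy0 -> i0 (and) RAW+WAW r0
  cy1 -> i1&i2 (add+ld) pair
  cy2 -> i3&i4 (st+xor) pair
  cy3 -> i5 (xor) RAW r0
  cy4 -> i6&i7 (xor+sll) pair
  cy5 -> i8 (mulh) no-port MUL/MEM
  cy6 -> i9 (st) tail

CYCLES = 7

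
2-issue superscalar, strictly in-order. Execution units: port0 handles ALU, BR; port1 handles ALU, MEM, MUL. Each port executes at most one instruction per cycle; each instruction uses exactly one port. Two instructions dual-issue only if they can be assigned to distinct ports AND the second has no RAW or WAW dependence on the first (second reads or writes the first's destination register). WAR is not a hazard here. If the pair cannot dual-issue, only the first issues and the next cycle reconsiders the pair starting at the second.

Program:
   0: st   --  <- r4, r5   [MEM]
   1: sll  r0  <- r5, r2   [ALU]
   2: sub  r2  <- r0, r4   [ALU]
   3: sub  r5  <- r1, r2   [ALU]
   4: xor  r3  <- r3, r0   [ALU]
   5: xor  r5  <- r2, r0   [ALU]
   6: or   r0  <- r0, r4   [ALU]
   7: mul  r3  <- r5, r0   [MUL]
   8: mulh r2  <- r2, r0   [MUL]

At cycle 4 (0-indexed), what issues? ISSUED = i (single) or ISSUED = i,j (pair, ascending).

ISSUED = 7

c0: i0&i1 st.MEM sll.ALU  pair
c1: i2 sub.ALU  RAW r2
c2: i3&i4 sub.ALU xor.ALU  pair
c3: i5&i6 xor.ALU or.ALU  pair
c4: i7 mul.MUL  no-port MUL/MUL
c5: i8 mulh.MUL  tail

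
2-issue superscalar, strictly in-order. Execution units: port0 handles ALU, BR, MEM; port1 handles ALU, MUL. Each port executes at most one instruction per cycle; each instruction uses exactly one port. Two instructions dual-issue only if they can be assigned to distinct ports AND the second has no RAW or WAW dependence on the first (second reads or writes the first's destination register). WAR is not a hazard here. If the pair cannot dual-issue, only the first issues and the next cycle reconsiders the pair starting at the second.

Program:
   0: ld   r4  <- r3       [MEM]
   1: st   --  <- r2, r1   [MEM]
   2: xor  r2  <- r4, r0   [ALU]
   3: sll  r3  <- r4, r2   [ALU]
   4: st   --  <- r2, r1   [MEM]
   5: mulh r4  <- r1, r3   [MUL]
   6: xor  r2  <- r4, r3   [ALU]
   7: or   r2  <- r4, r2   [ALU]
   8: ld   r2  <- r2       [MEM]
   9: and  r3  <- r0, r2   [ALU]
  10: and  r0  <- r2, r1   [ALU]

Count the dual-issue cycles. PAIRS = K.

PAIRS = 3

c0: i0 ld.MEM  no-port MEM/MEM
c1: i1/i2 st.MEM+xor.ALU  dual
c2: i3/i4 sll.ALU+st.MEM  dual
c3: i5 mulh.MUL  RAW r4
c4: i6 xor.ALU  RAW+WAW r2
c5: i7 or.ALU  RAW+WAW r2
c6: i8 ld.MEM  RAW r2
c7: i9/i10 and.ALU+and.ALU  dual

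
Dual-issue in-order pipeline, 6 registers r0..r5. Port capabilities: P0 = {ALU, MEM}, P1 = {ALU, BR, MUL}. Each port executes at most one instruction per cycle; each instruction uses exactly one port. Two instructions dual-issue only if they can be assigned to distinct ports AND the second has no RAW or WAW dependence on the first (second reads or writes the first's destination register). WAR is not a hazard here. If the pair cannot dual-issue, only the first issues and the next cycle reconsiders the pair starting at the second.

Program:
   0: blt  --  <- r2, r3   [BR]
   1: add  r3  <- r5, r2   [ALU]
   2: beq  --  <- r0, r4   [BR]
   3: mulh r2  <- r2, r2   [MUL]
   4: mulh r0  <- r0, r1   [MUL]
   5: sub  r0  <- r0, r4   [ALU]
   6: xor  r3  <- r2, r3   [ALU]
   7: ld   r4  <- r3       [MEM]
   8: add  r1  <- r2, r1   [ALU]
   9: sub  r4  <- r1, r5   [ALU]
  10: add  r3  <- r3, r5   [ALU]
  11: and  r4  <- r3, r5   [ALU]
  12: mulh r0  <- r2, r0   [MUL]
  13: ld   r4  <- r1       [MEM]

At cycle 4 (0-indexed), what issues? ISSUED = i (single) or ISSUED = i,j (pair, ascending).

ISSUED = 5,6

0. blt+add @i0,i1  | dual
1. beq @i2  | no-port BR/MUL
2. mulh @i3  | no-port MUL/MUL
3. mulh @i4  | RAW+WAW r0
4. sub+xor @i5,i6  | dual
5. ld+add @i7,i8  | dual
6. sub+add @i9,i10  | dual
7. and+mulh @i11,i12  | dual
8. ld @i13  | tail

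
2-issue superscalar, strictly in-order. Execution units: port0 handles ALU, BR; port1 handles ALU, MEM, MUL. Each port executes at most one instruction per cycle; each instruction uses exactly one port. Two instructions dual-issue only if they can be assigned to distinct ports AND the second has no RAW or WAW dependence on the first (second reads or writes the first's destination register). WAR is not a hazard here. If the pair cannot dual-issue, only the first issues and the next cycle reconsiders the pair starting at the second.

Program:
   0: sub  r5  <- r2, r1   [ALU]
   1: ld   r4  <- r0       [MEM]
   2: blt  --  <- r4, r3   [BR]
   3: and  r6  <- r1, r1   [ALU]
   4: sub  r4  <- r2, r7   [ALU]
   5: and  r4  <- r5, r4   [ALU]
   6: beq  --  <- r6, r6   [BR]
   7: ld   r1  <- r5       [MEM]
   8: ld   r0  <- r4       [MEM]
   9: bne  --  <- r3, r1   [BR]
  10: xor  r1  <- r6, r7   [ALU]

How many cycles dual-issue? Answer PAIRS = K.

  cy0 -> i0&i1 (sub/ld) dual
  cy1 -> i2&i3 (blt/and) dual
  cy2 -> i4 (sub) RAW+WAW r4
  cy3 -> i5&i6 (and/beq) dual
  cy4 -> i7 (ld) no-port MEM/MEM
  cy5 -> i8&i9 (ld/bne) dual
  cy6 -> i10 (xor) tail

PAIRS = 4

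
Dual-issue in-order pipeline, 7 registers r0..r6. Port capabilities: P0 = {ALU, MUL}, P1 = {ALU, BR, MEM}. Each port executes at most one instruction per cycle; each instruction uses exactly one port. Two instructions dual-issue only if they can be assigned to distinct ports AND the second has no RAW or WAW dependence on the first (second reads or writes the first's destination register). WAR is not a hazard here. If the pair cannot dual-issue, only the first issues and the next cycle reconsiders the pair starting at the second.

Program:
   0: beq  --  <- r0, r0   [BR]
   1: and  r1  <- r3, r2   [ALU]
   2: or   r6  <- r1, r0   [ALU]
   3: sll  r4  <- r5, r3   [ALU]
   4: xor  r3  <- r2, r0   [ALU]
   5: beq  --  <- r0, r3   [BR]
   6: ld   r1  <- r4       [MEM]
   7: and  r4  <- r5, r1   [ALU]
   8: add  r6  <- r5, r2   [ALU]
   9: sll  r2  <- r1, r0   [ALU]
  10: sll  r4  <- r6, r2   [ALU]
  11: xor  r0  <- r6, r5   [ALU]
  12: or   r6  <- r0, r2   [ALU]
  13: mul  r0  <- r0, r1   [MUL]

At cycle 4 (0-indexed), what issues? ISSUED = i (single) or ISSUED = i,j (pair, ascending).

ISSUED = 6

c0: i0,i1 beq/and  2-wide
c1: i2,i3 or/sll  2-wide
c2: i4 xor  RAW r3
c3: i5 beq  no-port BR/MEM
c4: i6 ld  RAW r1
c5: i7,i8 and/add  2-wide
c6: i9 sll  RAW r2
c7: i10,i11 sll/xor  2-wide
c8: i12,i13 or/mul  2-wide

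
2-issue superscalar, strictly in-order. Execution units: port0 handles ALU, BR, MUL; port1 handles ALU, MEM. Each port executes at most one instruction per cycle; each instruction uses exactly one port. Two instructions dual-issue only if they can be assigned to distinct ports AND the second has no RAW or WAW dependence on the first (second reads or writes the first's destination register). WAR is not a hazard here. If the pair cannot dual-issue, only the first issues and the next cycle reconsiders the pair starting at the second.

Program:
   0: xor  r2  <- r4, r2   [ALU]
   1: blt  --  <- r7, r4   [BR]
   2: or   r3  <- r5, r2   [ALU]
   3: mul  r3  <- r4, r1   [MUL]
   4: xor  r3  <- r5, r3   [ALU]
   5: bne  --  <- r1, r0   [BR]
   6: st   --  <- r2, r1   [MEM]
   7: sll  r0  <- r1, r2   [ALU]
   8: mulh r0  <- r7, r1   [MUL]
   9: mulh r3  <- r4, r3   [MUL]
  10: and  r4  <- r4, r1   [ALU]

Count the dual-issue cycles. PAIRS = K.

t=0 i0/i1:xor;blt ; 2-wide
t=1 i2:or ; WAW r3
t=2 i3:mul ; RAW+WAW r3
t=3 i4/i5:xor;bne ; 2-wide
t=4 i6/i7:st;sll ; 2-wide
t=5 i8:mulh ; no-port MUL/MUL
t=6 i9/i10:mulh;and ; 2-wide

PAIRS = 4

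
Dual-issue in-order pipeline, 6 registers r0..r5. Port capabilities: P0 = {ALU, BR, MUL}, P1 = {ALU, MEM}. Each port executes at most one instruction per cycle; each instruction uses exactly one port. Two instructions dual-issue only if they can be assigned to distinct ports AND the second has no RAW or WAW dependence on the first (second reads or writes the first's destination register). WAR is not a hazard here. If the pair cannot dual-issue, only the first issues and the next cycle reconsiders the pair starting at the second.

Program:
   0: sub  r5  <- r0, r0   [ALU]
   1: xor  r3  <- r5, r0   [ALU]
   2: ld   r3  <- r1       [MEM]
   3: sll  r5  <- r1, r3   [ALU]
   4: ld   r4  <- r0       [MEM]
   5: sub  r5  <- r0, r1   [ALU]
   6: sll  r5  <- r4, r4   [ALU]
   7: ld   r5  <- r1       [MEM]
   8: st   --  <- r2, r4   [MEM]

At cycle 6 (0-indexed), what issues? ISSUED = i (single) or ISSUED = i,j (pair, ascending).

0. sub.ALU @i0  | RAW r5
1. xor.ALU @i1  | WAW r3
2. ld.MEM @i2  | RAW r3
3. sll.ALU;ld.MEM @i3/i4  | dual
4. sub.ALU @i5  | WAW r5
5. sll.ALU @i6  | WAW r5
6. ld.MEM @i7  | no-port MEM/MEM
7. st.MEM @i8  | tail

ISSUED = 7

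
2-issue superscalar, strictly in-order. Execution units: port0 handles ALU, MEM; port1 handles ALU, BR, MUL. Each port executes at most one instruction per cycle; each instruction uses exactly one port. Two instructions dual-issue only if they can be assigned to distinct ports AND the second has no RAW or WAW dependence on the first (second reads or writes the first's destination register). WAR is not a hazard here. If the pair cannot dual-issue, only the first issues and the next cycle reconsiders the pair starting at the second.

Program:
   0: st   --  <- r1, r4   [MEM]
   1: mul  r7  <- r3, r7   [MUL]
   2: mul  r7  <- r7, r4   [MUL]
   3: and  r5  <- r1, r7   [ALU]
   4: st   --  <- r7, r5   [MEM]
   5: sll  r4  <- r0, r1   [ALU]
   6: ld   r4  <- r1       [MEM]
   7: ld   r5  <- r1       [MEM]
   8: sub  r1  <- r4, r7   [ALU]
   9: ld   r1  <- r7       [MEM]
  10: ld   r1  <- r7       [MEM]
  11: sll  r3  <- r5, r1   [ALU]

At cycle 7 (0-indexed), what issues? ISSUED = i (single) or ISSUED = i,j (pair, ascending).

ISSUED = 10

#0 head=0: st.MEM+mul.MUL i0&i1 2-wide
#1 head=2: mul.MUL i2 RAW r7
#2 head=3: and.ALU i3 RAW r5
#3 head=4: st.MEM+sll.ALU i4&i5 2-wide
#4 head=6: ld.MEM i6 no-port MEM/MEM
#5 head=7: ld.MEM+sub.ALU i7&i8 2-wide
#6 head=9: ld.MEM i9 no-port MEM/MEM
#7 head=10: ld.MEM i10 RAW r1
#8 head=11: sll.ALU i11 tail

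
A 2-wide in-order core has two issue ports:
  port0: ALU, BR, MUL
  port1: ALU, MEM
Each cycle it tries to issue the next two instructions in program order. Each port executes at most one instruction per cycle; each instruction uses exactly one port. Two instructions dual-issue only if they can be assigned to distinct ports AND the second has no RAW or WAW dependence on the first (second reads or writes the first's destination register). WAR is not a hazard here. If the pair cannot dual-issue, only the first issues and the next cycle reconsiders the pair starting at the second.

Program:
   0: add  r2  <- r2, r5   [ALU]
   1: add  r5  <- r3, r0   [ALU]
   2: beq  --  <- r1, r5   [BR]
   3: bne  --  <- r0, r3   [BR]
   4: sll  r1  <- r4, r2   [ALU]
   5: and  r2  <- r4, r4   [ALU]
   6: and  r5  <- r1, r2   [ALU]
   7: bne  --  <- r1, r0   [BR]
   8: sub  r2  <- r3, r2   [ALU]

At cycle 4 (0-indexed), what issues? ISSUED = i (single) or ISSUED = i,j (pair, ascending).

  cy0 -> i0,i1 (add.ALU/add.ALU) 2-wide
  cy1 -> i2 (beq.BR) no-port BR/BR
  cy2 -> i3,i4 (bne.BR/sll.ALU) 2-wide
  cy3 -> i5 (and.ALU) RAW r2
  cy4 -> i6,i7 (and.ALU/bne.BR) 2-wide
  cy5 -> i8 (sub.ALU) tail

ISSUED = 6,7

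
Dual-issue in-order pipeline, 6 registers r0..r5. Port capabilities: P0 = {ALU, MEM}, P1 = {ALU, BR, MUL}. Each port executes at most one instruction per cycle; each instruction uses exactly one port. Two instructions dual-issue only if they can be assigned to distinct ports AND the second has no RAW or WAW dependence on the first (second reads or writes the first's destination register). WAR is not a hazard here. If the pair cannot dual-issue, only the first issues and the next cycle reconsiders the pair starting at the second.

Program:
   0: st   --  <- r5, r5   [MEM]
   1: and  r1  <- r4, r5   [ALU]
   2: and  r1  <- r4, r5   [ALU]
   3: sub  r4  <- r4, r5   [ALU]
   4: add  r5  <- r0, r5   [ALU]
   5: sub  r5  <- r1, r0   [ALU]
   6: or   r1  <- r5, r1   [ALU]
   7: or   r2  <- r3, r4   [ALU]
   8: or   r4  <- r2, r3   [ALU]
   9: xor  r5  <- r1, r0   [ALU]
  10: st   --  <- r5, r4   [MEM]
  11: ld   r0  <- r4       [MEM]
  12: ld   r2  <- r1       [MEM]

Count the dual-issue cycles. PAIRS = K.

[0] i0/i1  st.MEM;and.ALU  -- pair
[1] i2/i3  and.ALU;sub.ALU  -- pair
[2] i4  add.ALU  -- WAW r5
[3] i5  sub.ALU  -- RAW r5
[4] i6/i7  or.ALU;or.ALU  -- pair
[5] i8/i9  or.ALU;xor.ALU  -- pair
[6] i10  st.MEM  -- no-port MEM/MEM
[7] i11  ld.MEM  -- no-port MEM/MEM
[8] i12  ld.MEM  -- tail

PAIRS = 4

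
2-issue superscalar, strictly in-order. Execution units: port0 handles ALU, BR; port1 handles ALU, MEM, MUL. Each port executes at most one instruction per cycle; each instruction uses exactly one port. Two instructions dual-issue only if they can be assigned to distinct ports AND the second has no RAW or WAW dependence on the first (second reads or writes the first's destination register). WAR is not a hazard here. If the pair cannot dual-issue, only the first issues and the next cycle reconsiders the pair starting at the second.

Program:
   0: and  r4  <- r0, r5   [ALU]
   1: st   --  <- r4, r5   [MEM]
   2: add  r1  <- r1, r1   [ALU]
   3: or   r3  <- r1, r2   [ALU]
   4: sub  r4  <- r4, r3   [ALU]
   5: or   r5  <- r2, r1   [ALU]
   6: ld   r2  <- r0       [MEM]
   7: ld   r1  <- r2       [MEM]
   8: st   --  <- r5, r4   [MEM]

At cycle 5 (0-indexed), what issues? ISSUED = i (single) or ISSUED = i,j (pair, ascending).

ISSUED = 7

#0 head=0: and i0 RAW r4
#1 head=1: st add i1&i2 dual
#2 head=3: or i3 RAW r3
#3 head=4: sub or i4&i5 dual
#4 head=6: ld i6 no-port MEM/MEM
#5 head=7: ld i7 no-port MEM/MEM
#6 head=8: st i8 tail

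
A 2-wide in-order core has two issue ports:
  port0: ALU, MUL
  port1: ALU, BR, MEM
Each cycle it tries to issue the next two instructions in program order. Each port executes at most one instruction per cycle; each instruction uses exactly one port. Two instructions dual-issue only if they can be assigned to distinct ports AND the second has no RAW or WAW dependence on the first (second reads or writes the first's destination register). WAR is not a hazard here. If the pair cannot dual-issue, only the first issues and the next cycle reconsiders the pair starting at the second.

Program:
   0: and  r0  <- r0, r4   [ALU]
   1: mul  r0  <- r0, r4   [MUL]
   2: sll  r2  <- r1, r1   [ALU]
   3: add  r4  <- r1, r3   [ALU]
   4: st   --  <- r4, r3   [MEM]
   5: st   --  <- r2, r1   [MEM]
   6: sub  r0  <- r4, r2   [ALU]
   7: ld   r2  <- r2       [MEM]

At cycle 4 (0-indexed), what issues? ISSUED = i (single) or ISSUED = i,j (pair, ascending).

ISSUED = 5,6

#0 head=0: and i0 RAW+WAW r0
#1 head=1: mul+sll i1/i2 2-wide
#2 head=3: add i3 RAW r4
#3 head=4: st i4 no-port MEM/MEM
#4 head=5: st+sub i5/i6 2-wide
#5 head=7: ld i7 tail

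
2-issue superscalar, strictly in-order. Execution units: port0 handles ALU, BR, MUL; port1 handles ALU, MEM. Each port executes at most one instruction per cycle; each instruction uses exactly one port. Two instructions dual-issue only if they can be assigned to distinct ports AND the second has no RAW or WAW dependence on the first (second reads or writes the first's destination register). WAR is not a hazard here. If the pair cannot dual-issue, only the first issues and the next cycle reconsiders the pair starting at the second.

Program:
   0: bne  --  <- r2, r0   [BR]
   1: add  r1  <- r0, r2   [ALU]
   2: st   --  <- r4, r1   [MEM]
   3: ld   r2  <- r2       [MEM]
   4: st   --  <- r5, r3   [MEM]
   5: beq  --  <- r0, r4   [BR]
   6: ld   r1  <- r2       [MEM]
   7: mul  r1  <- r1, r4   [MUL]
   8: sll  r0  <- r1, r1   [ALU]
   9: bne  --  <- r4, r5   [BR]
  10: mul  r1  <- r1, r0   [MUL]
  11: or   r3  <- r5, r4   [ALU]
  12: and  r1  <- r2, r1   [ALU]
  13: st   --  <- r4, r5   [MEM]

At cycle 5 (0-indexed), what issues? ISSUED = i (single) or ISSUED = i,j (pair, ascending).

  cy0 -> i0&i1 (bne+add) dual
  cy1 -> i2 (st) no-port MEM/MEM
  cy2 -> i3 (ld) no-port MEM/MEM
  cy3 -> i4&i5 (st+beq) dual
  cy4 -> i6 (ld) RAW+WAW r1
  cy5 -> i7 (mul) RAW r1
  cy6 -> i8&i9 (sll+bne) dual
  cy7 -> i10&i11 (mul+or) dual
  cy8 -> i12&i13 (and+st) dual

ISSUED = 7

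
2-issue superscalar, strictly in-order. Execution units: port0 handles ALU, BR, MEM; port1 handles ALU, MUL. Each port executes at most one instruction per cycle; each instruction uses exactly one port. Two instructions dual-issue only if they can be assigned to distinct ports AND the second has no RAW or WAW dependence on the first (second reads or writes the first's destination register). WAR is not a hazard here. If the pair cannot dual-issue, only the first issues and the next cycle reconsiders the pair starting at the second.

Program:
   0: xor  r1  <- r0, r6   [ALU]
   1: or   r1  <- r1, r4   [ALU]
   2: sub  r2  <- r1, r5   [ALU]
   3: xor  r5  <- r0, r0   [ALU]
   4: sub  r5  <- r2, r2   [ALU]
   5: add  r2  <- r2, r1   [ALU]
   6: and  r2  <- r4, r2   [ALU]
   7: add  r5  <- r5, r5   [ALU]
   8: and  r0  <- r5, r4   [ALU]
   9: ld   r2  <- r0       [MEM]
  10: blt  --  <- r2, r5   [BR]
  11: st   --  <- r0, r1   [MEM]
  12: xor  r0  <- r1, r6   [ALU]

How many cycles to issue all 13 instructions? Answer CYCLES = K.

0. xor @i0  | RAW+WAW r1
1. or @i1  | RAW r1
2. sub xor @i2&i3  | dual
3. sub add @i4&i5  | dual
4. and add @i6&i7  | dual
5. and @i8  | RAW r0
6. ld @i9  | no-port MEM/BR
7. blt @i10  | no-port BR/MEM
8. st xor @i11&i12  | dual

CYCLES = 9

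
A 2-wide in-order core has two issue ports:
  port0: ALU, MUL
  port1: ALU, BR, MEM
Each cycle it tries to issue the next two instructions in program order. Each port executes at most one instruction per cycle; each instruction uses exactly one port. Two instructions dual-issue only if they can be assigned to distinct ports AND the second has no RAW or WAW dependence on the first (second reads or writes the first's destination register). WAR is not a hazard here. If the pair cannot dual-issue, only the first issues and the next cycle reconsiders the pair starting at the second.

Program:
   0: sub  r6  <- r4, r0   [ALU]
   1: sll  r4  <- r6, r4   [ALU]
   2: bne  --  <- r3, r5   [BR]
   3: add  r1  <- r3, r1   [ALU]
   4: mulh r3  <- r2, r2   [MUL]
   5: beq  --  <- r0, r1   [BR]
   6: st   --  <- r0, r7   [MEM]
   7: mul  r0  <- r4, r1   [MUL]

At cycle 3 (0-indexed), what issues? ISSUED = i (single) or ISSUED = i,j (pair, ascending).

0. sub @i0  | RAW r6
1. sll+bne @i1&i2  | 2-wide
2. add+mulh @i3&i4  | 2-wide
3. beq @i5  | no-port BR/MEM
4. st+mul @i6&i7  | 2-wide

ISSUED = 5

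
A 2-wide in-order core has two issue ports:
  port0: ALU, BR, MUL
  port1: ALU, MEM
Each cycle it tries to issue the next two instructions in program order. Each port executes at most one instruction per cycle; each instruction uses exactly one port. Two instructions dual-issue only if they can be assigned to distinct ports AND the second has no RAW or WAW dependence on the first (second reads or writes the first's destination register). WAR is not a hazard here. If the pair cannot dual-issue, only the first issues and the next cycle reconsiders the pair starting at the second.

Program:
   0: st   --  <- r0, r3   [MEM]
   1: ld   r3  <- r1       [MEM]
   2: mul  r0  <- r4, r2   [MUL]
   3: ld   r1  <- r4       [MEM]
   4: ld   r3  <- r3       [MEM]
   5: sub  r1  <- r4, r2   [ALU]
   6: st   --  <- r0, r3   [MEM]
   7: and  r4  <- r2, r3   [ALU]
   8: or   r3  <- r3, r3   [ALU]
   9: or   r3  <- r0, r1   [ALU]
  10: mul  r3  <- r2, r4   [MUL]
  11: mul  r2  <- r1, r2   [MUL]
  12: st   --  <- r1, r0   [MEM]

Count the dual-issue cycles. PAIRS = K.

PAIRS = 4

0. st.MEM @i0  | no-port MEM/MEM
1. ld.MEM+mul.MUL @i1+i2  | pair
2. ld.MEM @i3  | no-port MEM/MEM
3. ld.MEM+sub.ALU @i4+i5  | pair
4. st.MEM+and.ALU @i6+i7  | pair
5. or.ALU @i8  | WAW r3
6. or.ALU @i9  | WAW r3
7. mul.MUL @i10  | no-port MUL/MUL
8. mul.MUL+st.MEM @i11+i12  | pair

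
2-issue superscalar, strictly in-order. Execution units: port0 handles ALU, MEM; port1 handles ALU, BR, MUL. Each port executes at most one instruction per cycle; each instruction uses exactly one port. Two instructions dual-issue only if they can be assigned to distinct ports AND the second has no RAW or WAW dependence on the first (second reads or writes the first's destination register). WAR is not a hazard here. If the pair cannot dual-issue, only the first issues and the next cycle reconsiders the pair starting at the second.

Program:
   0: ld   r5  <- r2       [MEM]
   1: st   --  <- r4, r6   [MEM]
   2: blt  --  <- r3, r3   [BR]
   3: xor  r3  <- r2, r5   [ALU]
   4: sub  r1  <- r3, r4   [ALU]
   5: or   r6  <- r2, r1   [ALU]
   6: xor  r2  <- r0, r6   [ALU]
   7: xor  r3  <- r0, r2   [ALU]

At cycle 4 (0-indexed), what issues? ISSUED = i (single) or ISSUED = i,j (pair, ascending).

0. ld @i0  | no-port MEM/MEM
1. st+blt @i1,i2  | pair
2. xor @i3  | RAW r3
3. sub @i4  | RAW r1
4. or @i5  | RAW r6
5. xor @i6  | RAW r2
6. xor @i7  | tail

ISSUED = 5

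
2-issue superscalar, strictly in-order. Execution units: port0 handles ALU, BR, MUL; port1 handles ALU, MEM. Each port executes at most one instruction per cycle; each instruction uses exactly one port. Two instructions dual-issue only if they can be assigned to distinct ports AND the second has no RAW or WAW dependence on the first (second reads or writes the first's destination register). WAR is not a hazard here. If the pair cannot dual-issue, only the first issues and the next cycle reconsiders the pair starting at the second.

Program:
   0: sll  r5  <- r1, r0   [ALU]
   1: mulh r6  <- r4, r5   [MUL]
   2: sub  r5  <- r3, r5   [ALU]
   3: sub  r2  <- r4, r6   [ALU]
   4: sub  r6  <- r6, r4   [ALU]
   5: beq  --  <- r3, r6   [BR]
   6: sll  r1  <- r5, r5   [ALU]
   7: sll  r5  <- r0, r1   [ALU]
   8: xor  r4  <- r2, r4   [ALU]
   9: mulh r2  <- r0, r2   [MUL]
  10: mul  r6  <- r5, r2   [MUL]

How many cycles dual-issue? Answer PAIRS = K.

0. sll @i0  | RAW r5
1. mulh/sub @i1&i2  | pair
2. sub/sub @i3&i4  | pair
3. beq/sll @i5&i6  | pair
4. sll/xor @i7&i8  | pair
5. mulh @i9  | no-port MUL/MUL
6. mul @i10  | tail

PAIRS = 4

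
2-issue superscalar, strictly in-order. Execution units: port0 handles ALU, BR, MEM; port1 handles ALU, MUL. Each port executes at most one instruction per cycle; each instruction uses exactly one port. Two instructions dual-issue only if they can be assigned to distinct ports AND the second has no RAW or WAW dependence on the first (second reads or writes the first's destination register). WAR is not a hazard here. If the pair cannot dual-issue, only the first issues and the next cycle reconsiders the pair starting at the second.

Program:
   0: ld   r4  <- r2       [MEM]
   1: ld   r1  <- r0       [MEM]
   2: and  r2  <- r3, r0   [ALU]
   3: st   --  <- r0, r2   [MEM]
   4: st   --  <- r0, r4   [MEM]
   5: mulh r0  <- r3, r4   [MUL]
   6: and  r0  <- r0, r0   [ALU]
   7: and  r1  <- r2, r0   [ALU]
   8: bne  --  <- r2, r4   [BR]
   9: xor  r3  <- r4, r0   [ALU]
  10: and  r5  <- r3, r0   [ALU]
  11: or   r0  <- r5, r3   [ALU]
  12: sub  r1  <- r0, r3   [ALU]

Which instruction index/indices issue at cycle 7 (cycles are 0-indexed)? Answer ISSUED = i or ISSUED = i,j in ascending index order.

  cy0 -> i0 (ld) no-port MEM/MEM
  cy1 -> i1&i2 (ld+and) pair
  cy2 -> i3 (st) no-port MEM/MEM
  cy3 -> i4&i5 (st+mulh) pair
  cy4 -> i6 (and) RAW r0
  cy5 -> i7&i8 (and+bne) pair
  cy6 -> i9 (xor) RAW r3
  cy7 -> i10 (and) RAW r5
  cy8 -> i11 (or) RAW r0
  cy9 -> i12 (sub) tail

ISSUED = 10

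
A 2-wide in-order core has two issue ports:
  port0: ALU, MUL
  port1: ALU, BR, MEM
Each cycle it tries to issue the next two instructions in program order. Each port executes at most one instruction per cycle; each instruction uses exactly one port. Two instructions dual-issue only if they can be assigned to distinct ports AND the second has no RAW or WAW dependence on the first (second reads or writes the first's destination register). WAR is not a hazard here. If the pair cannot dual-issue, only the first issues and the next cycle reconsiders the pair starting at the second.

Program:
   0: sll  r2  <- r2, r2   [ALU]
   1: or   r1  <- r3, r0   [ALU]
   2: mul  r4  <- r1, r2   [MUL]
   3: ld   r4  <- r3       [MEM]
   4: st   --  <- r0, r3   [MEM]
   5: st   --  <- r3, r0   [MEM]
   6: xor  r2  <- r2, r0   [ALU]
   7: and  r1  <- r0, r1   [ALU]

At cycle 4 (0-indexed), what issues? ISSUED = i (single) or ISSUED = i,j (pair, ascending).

  cy0 -> i0/i1 (sll.ALU or.ALU) 2-wide
  cy1 -> i2 (mul.MUL) WAW r4
  cy2 -> i3 (ld.MEM) no-port MEM/MEM
  cy3 -> i4 (st.MEM) no-port MEM/MEM
  cy4 -> i5/i6 (st.MEM xor.ALU) 2-wide
  cy5 -> i7 (and.ALU) tail

ISSUED = 5,6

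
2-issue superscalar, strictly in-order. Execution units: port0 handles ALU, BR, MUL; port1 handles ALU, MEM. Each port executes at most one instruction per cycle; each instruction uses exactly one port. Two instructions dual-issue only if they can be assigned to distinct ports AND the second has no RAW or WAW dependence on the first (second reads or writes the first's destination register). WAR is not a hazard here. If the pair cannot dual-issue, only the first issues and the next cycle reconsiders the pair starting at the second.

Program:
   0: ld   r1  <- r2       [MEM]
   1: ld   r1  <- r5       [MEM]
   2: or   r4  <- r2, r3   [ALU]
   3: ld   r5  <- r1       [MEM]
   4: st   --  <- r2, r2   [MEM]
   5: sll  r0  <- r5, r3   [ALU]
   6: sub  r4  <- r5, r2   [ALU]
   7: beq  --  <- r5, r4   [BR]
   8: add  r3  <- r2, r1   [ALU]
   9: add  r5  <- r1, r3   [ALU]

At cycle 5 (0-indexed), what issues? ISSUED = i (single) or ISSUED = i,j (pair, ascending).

ISSUED = 7,8

c0: i0 ld.MEM  no-port MEM/MEM
c1: i1&i2 ld.MEM or.ALU  dual
c2: i3 ld.MEM  no-port MEM/MEM
c3: i4&i5 st.MEM sll.ALU  dual
c4: i6 sub.ALU  RAW r4
c5: i7&i8 beq.BR add.ALU  dual
c6: i9 add.ALU  tail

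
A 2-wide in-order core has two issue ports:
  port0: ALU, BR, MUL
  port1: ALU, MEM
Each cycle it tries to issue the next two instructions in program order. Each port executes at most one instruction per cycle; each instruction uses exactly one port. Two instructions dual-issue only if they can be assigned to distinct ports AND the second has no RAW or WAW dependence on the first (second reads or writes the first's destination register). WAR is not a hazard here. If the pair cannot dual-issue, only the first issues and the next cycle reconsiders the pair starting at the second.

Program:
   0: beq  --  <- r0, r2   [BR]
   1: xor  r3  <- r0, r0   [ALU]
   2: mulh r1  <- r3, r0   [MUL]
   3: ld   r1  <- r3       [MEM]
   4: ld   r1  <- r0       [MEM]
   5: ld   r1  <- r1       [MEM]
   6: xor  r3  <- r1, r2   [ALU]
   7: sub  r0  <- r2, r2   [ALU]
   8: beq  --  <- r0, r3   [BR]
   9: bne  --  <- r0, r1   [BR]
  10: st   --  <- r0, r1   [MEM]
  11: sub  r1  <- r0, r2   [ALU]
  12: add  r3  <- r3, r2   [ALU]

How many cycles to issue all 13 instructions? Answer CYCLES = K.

CYCLES = 9

  cy0 -> i0,i1 (beq.BR+xor.ALU) pair
  cy1 -> i2 (mulh.MUL) WAW r1
  cy2 -> i3 (ld.MEM) no-port MEM/MEM
  cy3 -> i4 (ld.MEM) no-port MEM/MEM
  cy4 -> i5 (ld.MEM) RAW r1
  cy5 -> i6,i7 (xor.ALU+sub.ALU) pair
  cy6 -> i8 (beq.BR) no-port BR/BR
  cy7 -> i9,i10 (bne.BR+st.MEM) pair
  cy8 -> i11,i12 (sub.ALU+add.ALU) pair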